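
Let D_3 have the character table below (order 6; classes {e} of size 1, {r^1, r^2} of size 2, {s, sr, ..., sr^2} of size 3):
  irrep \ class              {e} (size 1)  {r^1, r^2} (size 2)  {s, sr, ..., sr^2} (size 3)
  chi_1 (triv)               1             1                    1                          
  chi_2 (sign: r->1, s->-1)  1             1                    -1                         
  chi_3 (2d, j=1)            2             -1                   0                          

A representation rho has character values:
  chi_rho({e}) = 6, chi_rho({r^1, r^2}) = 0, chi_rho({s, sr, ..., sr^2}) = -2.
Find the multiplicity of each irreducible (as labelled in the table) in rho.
Multiplicities: chi_1: 0, chi_2: 2, chi_3: 2.

Reasoning: Use <chi_rho, chi> = (1/|G|) sum_C |C| * chi_rho(C) * conj(chi(C)) with |G| = 6 for each irreducible chi in the table:
  <chi_rho, chi_1> = (1/6)[1*(6)*conj(1) + 2*(0)*conj(1) + 3*(-2)*conj(1)]
      = (1/6)[(6) + (0) + (-6)] = 0/6 = 0
  <chi_rho, chi_2> = (1/6)[1*(6)*conj(1) + 2*(0)*conj(1) + 3*(-2)*conj(-1)]
      = (1/6)[(6) + (0) + (6)] = 12/6 = 2
  <chi_rho, chi_3> = (1/6)[1*(6)*conj(2) + 2*(0)*conj(-1) + 3*(-2)*conj(0)]
      = (1/6)[(12) + (0) + (0)] = 12/6 = 2
Dimension check: dim(rho) = sum (mult * dim) = 0*1 + 2*1 + 2*2 = 6 = chi_rho(e) = 6.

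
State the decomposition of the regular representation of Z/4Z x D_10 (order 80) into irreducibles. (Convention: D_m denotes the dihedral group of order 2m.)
Each irreducible V_i of dimension d_i appears with multiplicity d_i, i.e. rho_reg = (direct sum over all irreducibles V_i) d_i V_i. The irreducible dimensions for Z/4Z x D_10 are 1, 1, 1, 1, 1, 1, 1, 1, 1, 1, 1, 1, 1, 1, 1, 1, 2, 2, 2, 2, 2, 2, 2, 2, 2, 2, 2, 2, 2, 2, 2, 2: 16 irreducibles of dimension 1, each with multiplicity 1; 16 irreducibles of dimension 2, each with multiplicity 2. Total dimension 16*1*1 + 16*2*2 = 80 = |G|.

Details: General theorem: in the regular representation of a finite group G, each irreducible appears with multiplicity equal to its dimension. Check: dim(rho_reg) = sum d_i^2 = 1 + 1 + 1 + 1 + 1 + 1 + 1 + 1 + 1 + 1 + 1 + 1 + 1 + 1 + 1 + 1 + 4 + 4 + 4 + 4 + 4 + 4 + 4 + 4 + 4 + 4 + 4 + 4 + 4 + 4 + 4 + 4 = 80 = |G|.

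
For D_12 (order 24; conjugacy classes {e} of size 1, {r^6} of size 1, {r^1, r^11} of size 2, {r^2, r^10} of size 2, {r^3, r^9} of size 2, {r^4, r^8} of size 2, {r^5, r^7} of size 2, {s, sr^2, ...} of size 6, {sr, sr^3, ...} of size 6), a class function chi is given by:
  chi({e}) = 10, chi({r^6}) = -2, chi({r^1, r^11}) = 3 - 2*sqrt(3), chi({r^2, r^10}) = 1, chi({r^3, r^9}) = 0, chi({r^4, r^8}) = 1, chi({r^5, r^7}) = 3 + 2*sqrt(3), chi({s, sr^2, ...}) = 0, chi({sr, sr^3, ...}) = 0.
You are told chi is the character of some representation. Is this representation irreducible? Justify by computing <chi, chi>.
Not irreducible (reducible): <chi, chi> = 8 > 1.

Working: <chi, chi> = (1/|G|) sum_C |C| * |chi(C)|^2 = (1/24)[1*|10|^2 + 1*|-2|^2 + 2*|3 - 2*sqrt(3)|^2 + 2*|1|^2 + 2*|0|^2 + 2*|1|^2 + 2*|3 + 2*sqrt(3)|^2 + 6*|0|^2 + 6*|0|^2]
  = (1/24)[(100) + (4) + (42 - 24*sqrt(3)) + (2) + (0) + (2) + (24*sqrt(3) + 42) + (0) + (0)] = 192/24 = 8.
A character is irreducible iff <chi, chi> = 1, so this representation is reducible.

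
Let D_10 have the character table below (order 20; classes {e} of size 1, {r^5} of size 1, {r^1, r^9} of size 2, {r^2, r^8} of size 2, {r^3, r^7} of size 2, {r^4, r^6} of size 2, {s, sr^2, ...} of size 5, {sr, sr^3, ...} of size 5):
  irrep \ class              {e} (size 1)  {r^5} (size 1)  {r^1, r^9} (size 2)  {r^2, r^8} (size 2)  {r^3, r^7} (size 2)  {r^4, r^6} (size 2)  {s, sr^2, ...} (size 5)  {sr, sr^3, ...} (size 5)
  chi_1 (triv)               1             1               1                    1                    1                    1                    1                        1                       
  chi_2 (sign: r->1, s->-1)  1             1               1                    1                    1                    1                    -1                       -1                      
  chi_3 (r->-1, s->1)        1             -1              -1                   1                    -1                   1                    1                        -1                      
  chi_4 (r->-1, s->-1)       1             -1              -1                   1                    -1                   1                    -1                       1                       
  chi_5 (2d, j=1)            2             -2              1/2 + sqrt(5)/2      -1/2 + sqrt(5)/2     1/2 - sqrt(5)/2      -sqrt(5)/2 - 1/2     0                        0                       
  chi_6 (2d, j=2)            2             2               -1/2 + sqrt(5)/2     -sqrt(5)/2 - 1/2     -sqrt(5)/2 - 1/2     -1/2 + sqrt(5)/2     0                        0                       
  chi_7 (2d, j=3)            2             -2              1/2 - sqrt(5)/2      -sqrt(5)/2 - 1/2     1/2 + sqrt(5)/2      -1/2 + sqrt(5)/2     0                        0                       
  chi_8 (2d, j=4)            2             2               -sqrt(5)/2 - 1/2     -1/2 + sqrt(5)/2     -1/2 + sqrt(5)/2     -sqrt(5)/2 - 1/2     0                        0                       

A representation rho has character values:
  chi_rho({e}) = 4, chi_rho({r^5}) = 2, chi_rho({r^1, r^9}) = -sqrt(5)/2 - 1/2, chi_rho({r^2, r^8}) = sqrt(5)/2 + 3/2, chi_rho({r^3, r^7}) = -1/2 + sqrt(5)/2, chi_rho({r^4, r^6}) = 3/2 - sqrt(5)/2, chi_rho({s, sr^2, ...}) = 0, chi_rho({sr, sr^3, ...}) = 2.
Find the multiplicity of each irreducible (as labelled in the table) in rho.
Multiplicities: chi_1: 1, chi_2: 0, chi_3: 0, chi_4: 1, chi_5: 0, chi_6: 0, chi_7: 0, chi_8: 1.

Proof sketch: Use <chi_rho, chi> = (1/|G|) sum_C |C| * chi_rho(C) * conj(chi(C)) with |G| = 20 for each irreducible chi in the table:
  <chi_rho, chi_1> = (1/20)[1*(4)*conj(1) + 1*(2)*conj(1) + 2*(-sqrt(5)/2 - 1/2)*conj(1) + 2*(sqrt(5)/2 + 3/2)*conj(1) + 2*(-1/2 + sqrt(5)/2)*conj(1) + 2*(3/2 - sqrt(5)/2)*conj(1) + 5*(0)*conj(1) + 5*(2)*conj(1)]
      = (1/20)[(4) + (2) + (-sqrt(5) - 1) + (sqrt(5) + 3) + (-1 + sqrt(5)) + (3 - sqrt(5)) + (0) + (10)] = 20/20 = 1
  <chi_rho, chi_2> = (1/20)[1*(4)*conj(1) + 1*(2)*conj(1) + 2*(-sqrt(5)/2 - 1/2)*conj(1) + 2*(sqrt(5)/2 + 3/2)*conj(1) + 2*(-1/2 + sqrt(5)/2)*conj(1) + 2*(3/2 - sqrt(5)/2)*conj(1) + 5*(0)*conj(-1) + 5*(2)*conj(-1)]
      = (1/20)[(4) + (2) + (-sqrt(5) - 1) + (sqrt(5) + 3) + (-1 + sqrt(5)) + (3 - sqrt(5)) + (0) + (-10)] = 0/20 = 0
  <chi_rho, chi_3> = (1/20)[1*(4)*conj(1) + 1*(2)*conj(-1) + 2*(-sqrt(5)/2 - 1/2)*conj(-1) + 2*(sqrt(5)/2 + 3/2)*conj(1) + 2*(-1/2 + sqrt(5)/2)*conj(-1) + 2*(3/2 - sqrt(5)/2)*conj(1) + 5*(0)*conj(1) + 5*(2)*conj(-1)]
      = (1/20)[(4) + (-2) + (1 + sqrt(5)) + (sqrt(5) + 3) + (1 - sqrt(5)) + (3 - sqrt(5)) + (0) + (-10)] = 0/20 = 0
  <chi_rho, chi_4> = (1/20)[1*(4)*conj(1) + 1*(2)*conj(-1) + 2*(-sqrt(5)/2 - 1/2)*conj(-1) + 2*(sqrt(5)/2 + 3/2)*conj(1) + 2*(-1/2 + sqrt(5)/2)*conj(-1) + 2*(3/2 - sqrt(5)/2)*conj(1) + 5*(0)*conj(-1) + 5*(2)*conj(1)]
      = (1/20)[(4) + (-2) + (1 + sqrt(5)) + (sqrt(5) + 3) + (1 - sqrt(5)) + (3 - sqrt(5)) + (0) + (10)] = 20/20 = 1
  <chi_rho, chi_5> = (1/20)[1*(4)*conj(2) + 1*(2)*conj(-2) + 2*(-sqrt(5)/2 - 1/2)*conj(1/2 + sqrt(5)/2) + 2*(sqrt(5)/2 + 3/2)*conj(-1/2 + sqrt(5)/2) + 2*(-1/2 + sqrt(5)/2)*conj(1/2 - sqrt(5)/2) + 2*(3/2 - sqrt(5)/2)*conj(-sqrt(5)/2 - 1/2) + 5*(0)*conj(0) + 5*(2)*conj(0)]
      = (1/20)[(8) + (-4) + (-3 - sqrt(5)) + (1 + sqrt(5)) + (-3 + sqrt(5)) + (1 - sqrt(5)) + (0) + (0)] = 0/20 = 0
  <chi_rho, chi_6> = (1/20)[1*(4)*conj(2) + 1*(2)*conj(2) + 2*(-sqrt(5)/2 - 1/2)*conj(-1/2 + sqrt(5)/2) + 2*(sqrt(5)/2 + 3/2)*conj(-sqrt(5)/2 - 1/2) + 2*(-1/2 + sqrt(5)/2)*conj(-sqrt(5)/2 - 1/2) + 2*(3/2 - sqrt(5)/2)*conj(-1/2 + sqrt(5)/2) + 5*(0)*conj(0) + 5*(2)*conj(0)]
      = (1/20)[(8) + (4) + (-2) + (-2*sqrt(5) - 4) + (-2) + (-4 + 2*sqrt(5)) + (0) + (0)] = 0/20 = 0
  <chi_rho, chi_7> = (1/20)[1*(4)*conj(2) + 1*(2)*conj(-2) + 2*(-sqrt(5)/2 - 1/2)*conj(1/2 - sqrt(5)/2) + 2*(sqrt(5)/2 + 3/2)*conj(-sqrt(5)/2 - 1/2) + 2*(-1/2 + sqrt(5)/2)*conj(1/2 + sqrt(5)/2) + 2*(3/2 - sqrt(5)/2)*conj(-1/2 + sqrt(5)/2) + 5*(0)*conj(0) + 5*(2)*conj(0)]
      = (1/20)[(8) + (-4) + (2) + (-2*sqrt(5) - 4) + (2) + (-4 + 2*sqrt(5)) + (0) + (0)] = 0/20 = 0
  <chi_rho, chi_8> = (1/20)[1*(4)*conj(2) + 1*(2)*conj(2) + 2*(-sqrt(5)/2 - 1/2)*conj(-sqrt(5)/2 - 1/2) + 2*(sqrt(5)/2 + 3/2)*conj(-1/2 + sqrt(5)/2) + 2*(-1/2 + sqrt(5)/2)*conj(-1/2 + sqrt(5)/2) + 2*(3/2 - sqrt(5)/2)*conj(-sqrt(5)/2 - 1/2) + 5*(0)*conj(0) + 5*(2)*conj(0)]
      = (1/20)[(8) + (4) + (sqrt(5) + 3) + (1 + sqrt(5)) + (3 - sqrt(5)) + (1 - sqrt(5)) + (0) + (0)] = 20/20 = 1
Dimension check: dim(rho) = sum (mult * dim) = 1*1 + 0*1 + 0*1 + 1*1 + 0*2 + 0*2 + 0*2 + 1*2 = 4 = chi_rho(e) = 4.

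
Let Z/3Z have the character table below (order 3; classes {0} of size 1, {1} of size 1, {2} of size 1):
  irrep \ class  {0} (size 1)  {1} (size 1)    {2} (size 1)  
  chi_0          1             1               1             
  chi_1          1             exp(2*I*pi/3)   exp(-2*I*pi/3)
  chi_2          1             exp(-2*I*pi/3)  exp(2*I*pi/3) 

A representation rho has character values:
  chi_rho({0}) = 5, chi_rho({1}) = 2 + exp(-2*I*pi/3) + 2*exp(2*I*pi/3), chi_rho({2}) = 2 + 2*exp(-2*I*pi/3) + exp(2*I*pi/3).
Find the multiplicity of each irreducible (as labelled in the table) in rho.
Multiplicities: chi_0: 2, chi_1: 2, chi_2: 1.

Use <chi_rho, chi> = (1/|G|) sum_C |C| * chi_rho(C) * conj(chi(C)) with |G| = 3 for each irreducible chi in the table:
  <chi_rho, chi_0> = (1/3)[1*(5)*conj(1) + 1*(2 + exp(-2*I*pi/3) + 2*exp(2*I*pi/3))*conj(1) + 1*(2 + 2*exp(-2*I*pi/3) + exp(2*I*pi/3))*conj(1)]
      = (1/3)[(5) + (2 + exp(-2*I*pi/3) + 2*exp(2*I*pi/3)) + (2 + 2*exp(-2*I*pi/3) + exp(2*I*pi/3))] = 6/3 = 2
  <chi_rho, chi_1> = (1/3)[1*(5)*conj(1) + 1*(2 + exp(-2*I*pi/3) + 2*exp(2*I*pi/3))*conj(exp(2*I*pi/3)) + 1*(2 + 2*exp(-2*I*pi/3) + exp(2*I*pi/3))*conj(exp(-2*I*pi/3))]
      = (1/3)[(5) + (2 + 2*exp(-2*I*pi/3) + exp(2*I*pi/3)) + (2 + exp(-2*I*pi/3) + 2*exp(2*I*pi/3))] = 6/3 = 2
  <chi_rho, chi_2> = (1/3)[1*(5)*conj(1) + 1*(2 + exp(-2*I*pi/3) + 2*exp(2*I*pi/3))*conj(exp(-2*I*pi/3)) + 1*(2 + 2*exp(-2*I*pi/3) + exp(2*I*pi/3))*conj(exp(2*I*pi/3))]
      = (1/3)[(5) + (-1) + (-1)] = 3/3 = 1
(Exp terms are combined using exp(i*s)*conj(exp(i*t)) = exp(i*(s-t)), and sums of them are collapsed using the identity that for every m > 1 the m distinct m-th roots of unity sum to 0, e.g. 1 + exp(2*I*pi/3) + exp(-2*I*pi/3) = 0.)
Dimension check: dim(rho) = sum (mult * dim) = 2*1 + 2*1 + 1*1 = 5 = chi_rho(e) = 5.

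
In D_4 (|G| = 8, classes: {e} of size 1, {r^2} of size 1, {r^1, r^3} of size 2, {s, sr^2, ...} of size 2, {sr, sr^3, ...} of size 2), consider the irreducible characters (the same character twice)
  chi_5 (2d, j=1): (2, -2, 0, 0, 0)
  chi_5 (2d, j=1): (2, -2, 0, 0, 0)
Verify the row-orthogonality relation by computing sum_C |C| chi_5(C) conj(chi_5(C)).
Sum = 8 = |G| = 8; so <chi_5, chi_5> = 1 (norm-1 confirms irreducibility).

Justification: Compute term by term over conjugacy classes (|C| * chi_5(C) * conj(chi_5(C))):
  1*(2)*conj(2) + 1*(-2)*conj(-2) + 2*(0)*conj(0) + 2*(0)*conj(0) + 2*(0)*conj(0)
  = (4) + (4) + (0) + (0) + (0)
  = 8.
Dividing by |G| = 8 gives 8/8 = 1, matching the row-orthogonality relation <chi_5, chi_5> = [chi_5 = chi_5].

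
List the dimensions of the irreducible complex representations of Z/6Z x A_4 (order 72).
Dimensions: 1, 1, 1, 1, 1, 1, 1, 1, 1, 1, 1, 1, 1, 1, 1, 1, 1, 1, 3, 3, 3, 3, 3, 3

Solution. There are 24 irreducibles (= number of conjugacy classes). Their dimensions d_i satisfy sum d_i^2 = |G| = 72: 1 + 1 + 1 + 1 + 1 + 1 + 1 + 1 + 1 + 1 + 1 + 1 + 1 + 1 + 1 + 1 + 1 + 1 + 9 + 9 + 9 + 9 + 9 + 9 = 72. (For the product with Z/6Z: each of the 6 1-dim characters of Z/6Z tensors with each irrep of A_4, giving 6 copies of each A_4-dimension.)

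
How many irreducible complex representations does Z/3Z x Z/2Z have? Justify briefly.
6

Derivation: The number of irreducible complex representations of a finite group equals its number of conjugacy classes. Z/3Z x Z/2Z is abelian of order 6, so every element is its own conjugacy class: 6 classes, so Z/3Z x Z/2Z (order 6) has exactly 6 irreducible complex representations.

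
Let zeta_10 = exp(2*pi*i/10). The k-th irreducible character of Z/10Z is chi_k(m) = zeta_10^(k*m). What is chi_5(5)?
chi_5(5) = zeta_10^25 = -1

Justification: chi_5(5) = zeta_10^(5*5) = zeta_10^25. Since zeta_10^10 = 1, this equals zeta_10^5 = exp(2*pi*i*5/10) = -1.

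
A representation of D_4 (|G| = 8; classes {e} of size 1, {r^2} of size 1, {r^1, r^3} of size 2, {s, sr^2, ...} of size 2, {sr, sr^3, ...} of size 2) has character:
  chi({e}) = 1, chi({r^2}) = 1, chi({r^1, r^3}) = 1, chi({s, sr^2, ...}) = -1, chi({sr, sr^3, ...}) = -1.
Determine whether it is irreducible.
Irreducible: <chi, chi> = 1.

Justification: <chi, chi> = (1/|G|) sum_C |C| * |chi(C)|^2 = (1/8)[1*|1|^2 + 1*|1|^2 + 2*|1|^2 + 2*|-1|^2 + 2*|-1|^2]
  = (1/8)[(1) + (1) + (2) + (2) + (2)] = 8/8 = 1.
A character is irreducible iff <chi, chi> = 1, so this representation is irreducible.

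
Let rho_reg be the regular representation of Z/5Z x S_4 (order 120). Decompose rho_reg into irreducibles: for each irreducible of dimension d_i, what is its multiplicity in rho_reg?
Each irreducible V_i of dimension d_i appears with multiplicity d_i, i.e. rho_reg = (direct sum over all irreducibles V_i) d_i V_i. The irreducible dimensions for Z/5Z x S_4 are 1, 1, 1, 1, 1, 1, 1, 1, 1, 1, 2, 2, 2, 2, 2, 3, 3, 3, 3, 3, 3, 3, 3, 3, 3: 10 irreducibles of dimension 1, each with multiplicity 1; 5 irreducibles of dimension 2, each with multiplicity 2; 10 irreducibles of dimension 3, each with multiplicity 3. Total dimension 10*1*1 + 5*2*2 + 10*3*3 = 120 = |G|.

Argument: General theorem: in the regular representation of a finite group G, each irreducible appears with multiplicity equal to its dimension. Check: dim(rho_reg) = sum d_i^2 = 1 + 1 + 1 + 1 + 1 + 1 + 1 + 1 + 1 + 1 + 4 + 4 + 4 + 4 + 4 + 9 + 9 + 9 + 9 + 9 + 9 + 9 + 9 + 9 + 9 = 120 = |G|.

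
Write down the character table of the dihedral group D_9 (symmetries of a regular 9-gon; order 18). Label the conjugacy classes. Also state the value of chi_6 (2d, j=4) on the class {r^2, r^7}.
Conjugacy classes: {e} of size 1, {r^1, r^8} of size 2, {r^2, r^7} of size 2, {r^3, r^6} of size 2, {r^4, r^5} of size 2, {s, sr, ..., sr^8} of size 9.
Character table:
  irrep \ class              {e} (size 1)  {r^1, r^8} (size 2)  {r^2, r^7} (size 2)  {r^3, r^6} (size 2)  {r^4, r^5} (size 2)  {s, sr, ..., sr^8} (size 9)
  chi_1 (triv)               1             1                    1                    1                    1                    1                          
  chi_2 (sign: r->1, s->-1)  1             1                    1                    1                    1                    -1                         
  chi_3 (2d, j=1)            2             2*cos(2*pi/9)        2*cos(4*pi/9)        -1                   -2*cos(pi/9)         0                          
  chi_4 (2d, j=2)            2             2*cos(4*pi/9)        -2*cos(pi/9)         -1                   2*cos(2*pi/9)        0                          
  chi_5 (2d, j=3)            2             -1                   -1                   2                    -1                   0                          
  chi_6 (2d, j=4)            2             -2*cos(pi/9)         2*cos(2*pi/9)        -1                   2*cos(4*pi/9)        0                          

Spot check: chi_6 (2d, j=4) on {r^2, r^7} = 2*cos(2*pi/9).

Details: D_9 has order 2*9 = 18 with 6 conjugacy classes, hence 6 irreducibles. Sum of squared dims 1 + 1 + 4 + 4 + 4 + 4 = 18 = |G|. Linear characters come from the abelianisation; the 2-dimensional irreps have character r^k -> 2*cos(2*pi*j*k/9), reflections -> 0.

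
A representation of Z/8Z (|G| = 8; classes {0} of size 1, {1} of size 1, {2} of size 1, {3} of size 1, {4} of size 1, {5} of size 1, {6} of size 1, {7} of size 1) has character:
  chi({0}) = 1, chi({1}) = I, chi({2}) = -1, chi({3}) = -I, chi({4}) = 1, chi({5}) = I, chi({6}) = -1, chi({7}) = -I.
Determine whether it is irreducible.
Irreducible: <chi, chi> = 1.

Details: <chi, chi> = (1/|G|) sum_C |C| * |chi(C)|^2 = (1/8)[1*|1|^2 + 1*|I|^2 + 1*|-1|^2 + 1*|-I|^2 + 1*|1|^2 + 1*|I|^2 + 1*|-1|^2 + 1*|-I|^2]
  = (1/8)[(1) + (1) + (1) + (1) + (1) + (1) + (1) + (1)] = 8/8 = 1.
(Exp terms are combined using exp(i*s)*conj(exp(i*t)) = exp(i*(s-t)), and sums of them are collapsed using the identity that for every m > 1 the m distinct m-th roots of unity sum to 0, e.g. 1 + exp(2*I*pi/3) + exp(-2*I*pi/3) = 0.)
A character is irreducible iff <chi, chi> = 1, so this representation is irreducible.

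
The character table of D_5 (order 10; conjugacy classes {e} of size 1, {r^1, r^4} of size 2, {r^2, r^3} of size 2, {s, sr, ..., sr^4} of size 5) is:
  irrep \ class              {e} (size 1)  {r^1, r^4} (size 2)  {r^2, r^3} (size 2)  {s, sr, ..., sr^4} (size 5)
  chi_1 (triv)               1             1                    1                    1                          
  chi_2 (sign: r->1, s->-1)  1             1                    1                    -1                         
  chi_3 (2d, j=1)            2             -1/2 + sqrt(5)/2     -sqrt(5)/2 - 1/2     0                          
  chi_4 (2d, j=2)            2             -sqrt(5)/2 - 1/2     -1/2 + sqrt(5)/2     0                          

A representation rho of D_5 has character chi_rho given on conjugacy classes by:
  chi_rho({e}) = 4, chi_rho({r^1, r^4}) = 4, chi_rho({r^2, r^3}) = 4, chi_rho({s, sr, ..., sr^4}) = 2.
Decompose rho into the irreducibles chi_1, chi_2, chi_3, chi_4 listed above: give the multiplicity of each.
Multiplicities: chi_1: 3, chi_2: 1, chi_3: 0, chi_4: 0.

Argument: Use <chi_rho, chi> = (1/|G|) sum_C |C| * chi_rho(C) * conj(chi(C)) with |G| = 10 for each irreducible chi in the table:
  <chi_rho, chi_1> = (1/10)[1*(4)*conj(1) + 2*(4)*conj(1) + 2*(4)*conj(1) + 5*(2)*conj(1)]
      = (1/10)[(4) + (8) + (8) + (10)] = 30/10 = 3
  <chi_rho, chi_2> = (1/10)[1*(4)*conj(1) + 2*(4)*conj(1) + 2*(4)*conj(1) + 5*(2)*conj(-1)]
      = (1/10)[(4) + (8) + (8) + (-10)] = 10/10 = 1
  <chi_rho, chi_3> = (1/10)[1*(4)*conj(2) + 2*(4)*conj(-1/2 + sqrt(5)/2) + 2*(4)*conj(-sqrt(5)/2 - 1/2) + 5*(2)*conj(0)]
      = (1/10)[(8) + (-4 + 4*sqrt(5)) + (-4*sqrt(5) - 4) + (0)] = 0/10 = 0
  <chi_rho, chi_4> = (1/10)[1*(4)*conj(2) + 2*(4)*conj(-sqrt(5)/2 - 1/2) + 2*(4)*conj(-1/2 + sqrt(5)/2) + 5*(2)*conj(0)]
      = (1/10)[(8) + (-4*sqrt(5) - 4) + (-4 + 4*sqrt(5)) + (0)] = 0/10 = 0
Dimension check: dim(rho) = sum (mult * dim) = 3*1 + 1*1 + 0*2 + 0*2 = 4 = chi_rho(e) = 4.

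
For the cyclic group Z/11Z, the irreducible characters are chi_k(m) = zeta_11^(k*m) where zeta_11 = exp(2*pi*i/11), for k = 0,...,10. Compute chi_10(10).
chi_10(10) = zeta_11^100 = exp(2*I*pi/11)

Justification: chi_10(10) = zeta_11^(10*10) = zeta_11^100. Since zeta_11^11 = 1, this equals zeta_11^1 = exp(2*pi*i*1/11) = exp(2*I*pi/11).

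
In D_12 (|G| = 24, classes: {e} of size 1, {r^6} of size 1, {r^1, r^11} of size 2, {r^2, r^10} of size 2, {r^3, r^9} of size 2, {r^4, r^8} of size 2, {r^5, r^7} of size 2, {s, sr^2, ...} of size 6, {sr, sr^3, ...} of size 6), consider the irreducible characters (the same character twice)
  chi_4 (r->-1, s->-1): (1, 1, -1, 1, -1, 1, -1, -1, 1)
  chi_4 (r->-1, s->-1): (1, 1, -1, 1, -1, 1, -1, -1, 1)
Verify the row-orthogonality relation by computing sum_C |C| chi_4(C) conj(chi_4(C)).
Sum = 24 = |G| = 24; so <chi_4, chi_4> = 1 (norm-1 confirms irreducibility).

Details: Compute term by term over conjugacy classes (|C| * chi_4(C) * conj(chi_4(C))):
  1*(1)*conj(1) + 1*(1)*conj(1) + 2*(-1)*conj(-1) + 2*(1)*conj(1) + 2*(-1)*conj(-1) + 2*(1)*conj(1) + 2*(-1)*conj(-1) + 6*(-1)*conj(-1) + 6*(1)*conj(1)
  = (1) + (1) + (2) + (2) + (2) + (2) + (2) + (6) + (6)
  = 24.
Dividing by |G| = 24 gives 24/24 = 1, matching the row-orthogonality relation <chi_4, chi_4> = [chi_4 = chi_4].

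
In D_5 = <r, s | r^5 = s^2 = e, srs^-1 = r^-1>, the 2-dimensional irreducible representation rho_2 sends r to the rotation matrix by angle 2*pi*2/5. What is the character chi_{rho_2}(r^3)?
chi_{rho_2}(r^3) = 2*cos(2*pi*2*3/5) = -1/2 + sqrt(5)/2

Explanation: rho_2(r^3) is rotation by angle 2*pi*2*3/5, whose trace is 2*cos(2*pi*2*3/5) = -1/2 + sqrt(5)/2.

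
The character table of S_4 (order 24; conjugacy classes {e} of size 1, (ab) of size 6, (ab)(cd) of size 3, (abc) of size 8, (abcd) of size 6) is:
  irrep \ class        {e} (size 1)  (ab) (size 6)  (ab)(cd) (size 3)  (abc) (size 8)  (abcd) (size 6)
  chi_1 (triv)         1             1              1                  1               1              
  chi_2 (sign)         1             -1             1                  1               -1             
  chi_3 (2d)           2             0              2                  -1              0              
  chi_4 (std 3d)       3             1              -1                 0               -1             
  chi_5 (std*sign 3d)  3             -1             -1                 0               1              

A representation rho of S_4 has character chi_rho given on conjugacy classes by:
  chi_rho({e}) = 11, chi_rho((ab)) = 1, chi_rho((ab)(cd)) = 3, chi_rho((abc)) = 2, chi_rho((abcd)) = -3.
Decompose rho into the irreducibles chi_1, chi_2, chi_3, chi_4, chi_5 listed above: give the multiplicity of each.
Multiplicities: chi_1: 1, chi_2: 2, chi_3: 1, chi_4: 2, chi_5: 0.

Why: Use <chi_rho, chi> = (1/|G|) sum_C |C| * chi_rho(C) * conj(chi(C)) with |G| = 24 for each irreducible chi in the table:
  <chi_rho, chi_1> = (1/24)[1*(11)*conj(1) + 6*(1)*conj(1) + 3*(3)*conj(1) + 8*(2)*conj(1) + 6*(-3)*conj(1)]
      = (1/24)[(11) + (6) + (9) + (16) + (-18)] = 24/24 = 1
  <chi_rho, chi_2> = (1/24)[1*(11)*conj(1) + 6*(1)*conj(-1) + 3*(3)*conj(1) + 8*(2)*conj(1) + 6*(-3)*conj(-1)]
      = (1/24)[(11) + (-6) + (9) + (16) + (18)] = 48/24 = 2
  <chi_rho, chi_3> = (1/24)[1*(11)*conj(2) + 6*(1)*conj(0) + 3*(3)*conj(2) + 8*(2)*conj(-1) + 6*(-3)*conj(0)]
      = (1/24)[(22) + (0) + (18) + (-16) + (0)] = 24/24 = 1
  <chi_rho, chi_4> = (1/24)[1*(11)*conj(3) + 6*(1)*conj(1) + 3*(3)*conj(-1) + 8*(2)*conj(0) + 6*(-3)*conj(-1)]
      = (1/24)[(33) + (6) + (-9) + (0) + (18)] = 48/24 = 2
  <chi_rho, chi_5> = (1/24)[1*(11)*conj(3) + 6*(1)*conj(-1) + 3*(3)*conj(-1) + 8*(2)*conj(0) + 6*(-3)*conj(1)]
      = (1/24)[(33) + (-6) + (-9) + (0) + (-18)] = 0/24 = 0
Dimension check: dim(rho) = sum (mult * dim) = 1*1 + 2*1 + 1*2 + 2*3 + 0*3 = 11 = chi_rho(e) = 11.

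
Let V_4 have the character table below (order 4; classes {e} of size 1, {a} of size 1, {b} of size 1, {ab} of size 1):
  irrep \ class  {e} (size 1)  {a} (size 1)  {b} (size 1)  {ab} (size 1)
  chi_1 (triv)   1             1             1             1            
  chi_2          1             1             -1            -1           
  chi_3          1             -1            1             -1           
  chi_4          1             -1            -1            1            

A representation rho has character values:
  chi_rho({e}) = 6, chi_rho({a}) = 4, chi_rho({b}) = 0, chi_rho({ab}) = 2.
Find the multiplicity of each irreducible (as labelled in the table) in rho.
Multiplicities: chi_1: 3, chi_2: 2, chi_3: 0, chi_4: 1.

Why: Use <chi_rho, chi> = (1/|G|) sum_C |C| * chi_rho(C) * conj(chi(C)) with |G| = 4 for each irreducible chi in the table:
  <chi_rho, chi_1> = (1/4)[1*(6)*conj(1) + 1*(4)*conj(1) + 1*(0)*conj(1) + 1*(2)*conj(1)]
      = (1/4)[(6) + (4) + (0) + (2)] = 12/4 = 3
  <chi_rho, chi_2> = (1/4)[1*(6)*conj(1) + 1*(4)*conj(1) + 1*(0)*conj(-1) + 1*(2)*conj(-1)]
      = (1/4)[(6) + (4) + (0) + (-2)] = 8/4 = 2
  <chi_rho, chi_3> = (1/4)[1*(6)*conj(1) + 1*(4)*conj(-1) + 1*(0)*conj(1) + 1*(2)*conj(-1)]
      = (1/4)[(6) + (-4) + (0) + (-2)] = 0/4 = 0
  <chi_rho, chi_4> = (1/4)[1*(6)*conj(1) + 1*(4)*conj(-1) + 1*(0)*conj(-1) + 1*(2)*conj(1)]
      = (1/4)[(6) + (-4) + (0) + (2)] = 4/4 = 1
Dimension check: dim(rho) = sum (mult * dim) = 3*1 + 2*1 + 0*1 + 1*1 = 6 = chi_rho(e) = 6.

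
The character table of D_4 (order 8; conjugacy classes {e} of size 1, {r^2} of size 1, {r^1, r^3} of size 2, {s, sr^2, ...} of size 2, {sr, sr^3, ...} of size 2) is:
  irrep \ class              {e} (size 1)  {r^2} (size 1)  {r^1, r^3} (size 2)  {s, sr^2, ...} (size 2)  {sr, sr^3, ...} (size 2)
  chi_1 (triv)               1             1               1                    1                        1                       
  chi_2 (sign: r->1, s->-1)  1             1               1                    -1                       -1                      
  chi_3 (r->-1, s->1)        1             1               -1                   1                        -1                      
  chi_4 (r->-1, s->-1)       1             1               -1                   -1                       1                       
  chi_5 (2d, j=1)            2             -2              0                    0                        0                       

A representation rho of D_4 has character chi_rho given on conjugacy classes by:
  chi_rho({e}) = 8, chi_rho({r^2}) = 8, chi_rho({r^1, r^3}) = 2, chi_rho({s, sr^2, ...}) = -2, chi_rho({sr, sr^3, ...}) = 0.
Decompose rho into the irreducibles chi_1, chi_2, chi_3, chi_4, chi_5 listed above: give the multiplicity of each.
Multiplicities: chi_1: 2, chi_2: 3, chi_3: 1, chi_4: 2, chi_5: 0.

Why: Use <chi_rho, chi> = (1/|G|) sum_C |C| * chi_rho(C) * conj(chi(C)) with |G| = 8 for each irreducible chi in the table:
  <chi_rho, chi_1> = (1/8)[1*(8)*conj(1) + 1*(8)*conj(1) + 2*(2)*conj(1) + 2*(-2)*conj(1) + 2*(0)*conj(1)]
      = (1/8)[(8) + (8) + (4) + (-4) + (0)] = 16/8 = 2
  <chi_rho, chi_2> = (1/8)[1*(8)*conj(1) + 1*(8)*conj(1) + 2*(2)*conj(1) + 2*(-2)*conj(-1) + 2*(0)*conj(-1)]
      = (1/8)[(8) + (8) + (4) + (4) + (0)] = 24/8 = 3
  <chi_rho, chi_3> = (1/8)[1*(8)*conj(1) + 1*(8)*conj(1) + 2*(2)*conj(-1) + 2*(-2)*conj(1) + 2*(0)*conj(-1)]
      = (1/8)[(8) + (8) + (-4) + (-4) + (0)] = 8/8 = 1
  <chi_rho, chi_4> = (1/8)[1*(8)*conj(1) + 1*(8)*conj(1) + 2*(2)*conj(-1) + 2*(-2)*conj(-1) + 2*(0)*conj(1)]
      = (1/8)[(8) + (8) + (-4) + (4) + (0)] = 16/8 = 2
  <chi_rho, chi_5> = (1/8)[1*(8)*conj(2) + 1*(8)*conj(-2) + 2*(2)*conj(0) + 2*(-2)*conj(0) + 2*(0)*conj(0)]
      = (1/8)[(16) + (-16) + (0) + (0) + (0)] = 0/8 = 0
Dimension check: dim(rho) = sum (mult * dim) = 2*1 + 3*1 + 1*1 + 2*1 + 0*2 = 8 = chi_rho(e) = 8.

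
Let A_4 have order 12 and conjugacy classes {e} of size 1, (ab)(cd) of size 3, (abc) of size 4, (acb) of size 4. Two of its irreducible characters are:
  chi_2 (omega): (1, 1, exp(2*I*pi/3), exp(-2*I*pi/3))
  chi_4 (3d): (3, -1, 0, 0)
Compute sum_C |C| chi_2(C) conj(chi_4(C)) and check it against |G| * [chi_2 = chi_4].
Sum = 0; so <chi_2, chi_4> = 0 (distinct irreducibles are orthogonal).

Details: Compute term by term over conjugacy classes (|C| * chi_2(C) * conj(chi_4(C))):
  1*(1)*conj(3) + 3*(1)*conj(-1) + 4*(exp(2*I*pi/3))*conj(0) + 4*(exp(-2*I*pi/3))*conj(0)
  = (3) + (-3) + (0) + (0)
  = 0.
(Exp terms are combined using exp(i*s)*conj(exp(i*t)) = exp(i*(s-t)), and sums of them are collapsed using the identity that for every m > 1 the m distinct m-th roots of unity sum to 0, e.g. 1 + exp(2*I*pi/3) + exp(-2*I*pi/3) = 0.)
Dividing by |G| = 12 gives 0/12 = 0, matching the row-orthogonality relation <chi_2, chi_4> = [chi_2 = chi_4].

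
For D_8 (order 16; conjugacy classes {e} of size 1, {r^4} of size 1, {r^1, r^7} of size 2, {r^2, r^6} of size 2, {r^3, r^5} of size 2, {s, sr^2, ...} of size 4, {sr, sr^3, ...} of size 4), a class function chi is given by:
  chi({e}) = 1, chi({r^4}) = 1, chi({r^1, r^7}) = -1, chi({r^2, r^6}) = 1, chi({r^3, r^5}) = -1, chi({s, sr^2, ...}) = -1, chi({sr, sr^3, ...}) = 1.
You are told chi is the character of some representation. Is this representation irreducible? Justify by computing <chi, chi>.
Irreducible: <chi, chi> = 1.

Derivation: <chi, chi> = (1/|G|) sum_C |C| * |chi(C)|^2 = (1/16)[1*|1|^2 + 1*|1|^2 + 2*|-1|^2 + 2*|1|^2 + 2*|-1|^2 + 4*|-1|^2 + 4*|1|^2]
  = (1/16)[(1) + (1) + (2) + (2) + (2) + (4) + (4)] = 16/16 = 1.
A character is irreducible iff <chi, chi> = 1, so this representation is irreducible.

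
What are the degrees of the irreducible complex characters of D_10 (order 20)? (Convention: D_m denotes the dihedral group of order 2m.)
Dimensions: 1, 1, 1, 1, 2, 2, 2, 2

There are 8 irreducibles (= number of conjugacy classes). Their dimensions d_i satisfy sum d_i^2 = |G| = 20: 1 + 1 + 1 + 1 + 4 + 4 + 4 + 4 = 20.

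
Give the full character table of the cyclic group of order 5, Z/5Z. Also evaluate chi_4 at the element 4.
Character table of Z/5Z (irreps indexed chi_0,...,chi_4 with chi_k(m) = zeta_5^(k*m), zeta_5 = exp(2*pi*i/5)):
  irrep \ class  {0} (size 1)  {1} (size 1)    {2} (size 1)    {3} (size 1)    {4} (size 1)  
  chi_0          1             1               1               1               1             
  chi_1          1             exp(2*I*pi/5)   exp(4*I*pi/5)   exp(-4*I*pi/5)  exp(-2*I*pi/5)
  chi_2          1             exp(4*I*pi/5)   exp(-2*I*pi/5)  exp(2*I*pi/5)   exp(-4*I*pi/5)
  chi_3          1             exp(-4*I*pi/5)  exp(2*I*pi/5)   exp(-2*I*pi/5)  exp(4*I*pi/5) 
  chi_4          1             exp(-2*I*pi/5)  exp(-4*I*pi/5)  exp(4*I*pi/5)   exp(2*I*pi/5) 

Spot check: chi_4(4) = zeta_5^(4*4) = zeta_5^16 = exp(2*I*pi/5).

Z/5Z is abelian, so all 5 irreducible complex representations are 1-dimensional. They are given by chi_k(m) = zeta_5^(k*m) for k = 0,...,4. Row orthogonality: sum_m chi_k(m) conj(chi_l(m)) = 5 * [k = l].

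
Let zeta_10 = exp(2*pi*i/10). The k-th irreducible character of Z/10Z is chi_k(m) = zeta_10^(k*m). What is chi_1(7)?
chi_1(7) = zeta_10^7 = exp(-3*I*pi/5)

Derivation: chi_1(7) = zeta_10^(1*7) = zeta_10^7. Since zeta_10^10 = 1, this equals zeta_10^7 = exp(2*pi*i*7/10) = exp(-3*I*pi/5).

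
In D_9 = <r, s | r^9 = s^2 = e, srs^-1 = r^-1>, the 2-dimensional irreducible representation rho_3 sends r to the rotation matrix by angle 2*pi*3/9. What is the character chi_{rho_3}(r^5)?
chi_{rho_3}(r^5) = 2*cos(2*pi*3*5/9) = -1

Derivation: rho_3(r^5) is rotation by angle 2*pi*3*5/9, whose trace is 2*cos(2*pi*3*5/9) = -1.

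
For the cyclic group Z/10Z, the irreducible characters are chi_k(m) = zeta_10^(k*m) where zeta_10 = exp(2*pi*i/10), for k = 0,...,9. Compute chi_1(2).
chi_1(2) = zeta_10^2 = exp(2*I*pi/5)

Details: chi_1(2) = zeta_10^(1*2) = zeta_10^2. Since zeta_10^10 = 1, this equals zeta_10^2 = exp(2*pi*i*2/10) = exp(2*I*pi/5).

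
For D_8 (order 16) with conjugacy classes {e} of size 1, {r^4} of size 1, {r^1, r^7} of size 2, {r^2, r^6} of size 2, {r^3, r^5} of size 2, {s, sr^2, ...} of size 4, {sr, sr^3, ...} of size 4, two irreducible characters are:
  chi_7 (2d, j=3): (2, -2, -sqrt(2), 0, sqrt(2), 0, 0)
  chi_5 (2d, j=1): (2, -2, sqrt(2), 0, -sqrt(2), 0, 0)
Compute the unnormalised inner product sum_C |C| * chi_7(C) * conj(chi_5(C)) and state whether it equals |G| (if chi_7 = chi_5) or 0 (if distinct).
Sum = 0; so <chi_7, chi_5> = 0 (distinct irreducibles are orthogonal).

Reasoning: Compute term by term over conjugacy classes (|C| * chi_7(C) * conj(chi_5(C))):
  1*(2)*conj(2) + 1*(-2)*conj(-2) + 2*(-sqrt(2))*conj(sqrt(2)) + 2*(0)*conj(0) + 2*(sqrt(2))*conj(-sqrt(2)) + 4*(0)*conj(0) + 4*(0)*conj(0)
  = (4) + (4) + (-4) + (0) + (-4) + (0) + (0)
  = 0.
Dividing by |G| = 16 gives 0/16 = 0, matching the row-orthogonality relation <chi_7, chi_5> = [chi_7 = chi_5].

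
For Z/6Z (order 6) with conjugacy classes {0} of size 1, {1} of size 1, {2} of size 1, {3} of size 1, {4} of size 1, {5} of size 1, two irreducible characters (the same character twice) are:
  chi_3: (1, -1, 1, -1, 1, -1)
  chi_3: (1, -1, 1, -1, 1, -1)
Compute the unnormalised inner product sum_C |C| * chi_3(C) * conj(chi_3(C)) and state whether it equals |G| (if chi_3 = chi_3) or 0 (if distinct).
Sum = 6 = |G| = 6; so <chi_3, chi_3> = 1 (norm-1 confirms irreducibility).

Argument: Compute term by term over conjugacy classes (|C| * chi_3(C) * conj(chi_3(C))):
  1*(1)*conj(1) + 1*(-1)*conj(-1) + 1*(1)*conj(1) + 1*(-1)*conj(-1) + 1*(1)*conj(1) + 1*(-1)*conj(-1)
  = (1) + (1) + (1) + (1) + (1) + (1)
  = 6.
(Exp terms are combined using exp(i*s)*conj(exp(i*t)) = exp(i*(s-t)), and sums of them are collapsed using the identity that for every m > 1 the m distinct m-th roots of unity sum to 0, e.g. 1 + exp(2*I*pi/3) + exp(-2*I*pi/3) = 0.)
Dividing by |G| = 6 gives 6/6 = 1, matching the row-orthogonality relation <chi_3, chi_3> = [chi_3 = chi_3].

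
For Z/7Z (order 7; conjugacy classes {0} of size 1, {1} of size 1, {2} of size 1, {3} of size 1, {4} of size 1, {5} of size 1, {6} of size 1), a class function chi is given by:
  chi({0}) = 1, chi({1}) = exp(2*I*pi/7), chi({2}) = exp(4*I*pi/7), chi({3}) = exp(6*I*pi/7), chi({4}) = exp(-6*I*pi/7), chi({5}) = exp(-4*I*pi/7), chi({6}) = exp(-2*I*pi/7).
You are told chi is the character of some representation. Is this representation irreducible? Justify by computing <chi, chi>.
Irreducible: <chi, chi> = 1.

Argument: <chi, chi> = (1/|G|) sum_C |C| * |chi(C)|^2 = (1/7)[1*|1|^2 + 1*|exp(2*I*pi/7)|^2 + 1*|exp(4*I*pi/7)|^2 + 1*|exp(6*I*pi/7)|^2 + 1*|exp(-6*I*pi/7)|^2 + 1*|exp(-4*I*pi/7)|^2 + 1*|exp(-2*I*pi/7)|^2]
  = (1/7)[(1) + (1) + (1) + (1) + (1) + (1) + (1)] = 7/7 = 1.
(Exp terms are combined using exp(i*s)*conj(exp(i*t)) = exp(i*(s-t)), and sums of them are collapsed using the identity that for every m > 1 the m distinct m-th roots of unity sum to 0, e.g. 1 + exp(2*I*pi/3) + exp(-2*I*pi/3) = 0.)
A character is irreducible iff <chi, chi> = 1, so this representation is irreducible.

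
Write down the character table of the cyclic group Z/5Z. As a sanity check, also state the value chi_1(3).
Character table of Z/5Z (irreps indexed chi_0,...,chi_4 with chi_k(m) = zeta_5^(k*m), zeta_5 = exp(2*pi*i/5)):
  irrep \ class  {0} (size 1)  {1} (size 1)    {2} (size 1)    {3} (size 1)    {4} (size 1)  
  chi_0          1             1               1               1               1             
  chi_1          1             exp(2*I*pi/5)   exp(4*I*pi/5)   exp(-4*I*pi/5)  exp(-2*I*pi/5)
  chi_2          1             exp(4*I*pi/5)   exp(-2*I*pi/5)  exp(2*I*pi/5)   exp(-4*I*pi/5)
  chi_3          1             exp(-4*I*pi/5)  exp(2*I*pi/5)   exp(-2*I*pi/5)  exp(4*I*pi/5) 
  chi_4          1             exp(-2*I*pi/5)  exp(-4*I*pi/5)  exp(4*I*pi/5)   exp(2*I*pi/5) 

Spot check: chi_1(3) = zeta_5^(1*3) = zeta_5^3 = exp(-4*I*pi/5).

Working: Z/5Z is abelian, so all 5 irreducible complex representations are 1-dimensional. They are given by chi_k(m) = zeta_5^(k*m) for k = 0,...,4. Row orthogonality: sum_m chi_k(m) conj(chi_l(m)) = 5 * [k = l].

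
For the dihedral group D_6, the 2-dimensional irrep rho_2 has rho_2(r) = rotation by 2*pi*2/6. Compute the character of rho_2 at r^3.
chi_{rho_2}(r^3) = 2*cos(2*pi*2*3/6) = 2

Details: rho_2(r^3) is rotation by angle 2*pi*2*3/6, whose trace is 2*cos(2*pi*2*3/6) = 2.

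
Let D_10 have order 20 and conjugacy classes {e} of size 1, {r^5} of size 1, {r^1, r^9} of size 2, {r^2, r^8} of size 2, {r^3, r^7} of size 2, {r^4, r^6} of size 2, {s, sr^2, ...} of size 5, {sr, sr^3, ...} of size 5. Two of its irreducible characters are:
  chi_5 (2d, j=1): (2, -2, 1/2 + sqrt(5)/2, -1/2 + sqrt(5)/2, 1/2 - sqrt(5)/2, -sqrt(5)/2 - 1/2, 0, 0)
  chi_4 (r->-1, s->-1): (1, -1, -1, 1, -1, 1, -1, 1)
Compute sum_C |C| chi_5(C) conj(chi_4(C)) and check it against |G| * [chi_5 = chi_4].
Sum = 0; so <chi_5, chi_4> = 0 (distinct irreducibles are orthogonal).

Proof sketch: Compute term by term over conjugacy classes (|C| * chi_5(C) * conj(chi_4(C))):
  1*(2)*conj(1) + 1*(-2)*conj(-1) + 2*(1/2 + sqrt(5)/2)*conj(-1) + 2*(-1/2 + sqrt(5)/2)*conj(1) + 2*(1/2 - sqrt(5)/2)*conj(-1) + 2*(-sqrt(5)/2 - 1/2)*conj(1) + 5*(0)*conj(-1) + 5*(0)*conj(1)
  = (2) + (2) + (-sqrt(5) - 1) + (-1 + sqrt(5)) + (-1 + sqrt(5)) + (-sqrt(5) - 1) + (0) + (0)
  = 0.
Dividing by |G| = 20 gives 0/20 = 0, matching the row-orthogonality relation <chi_5, chi_4> = [chi_5 = chi_4].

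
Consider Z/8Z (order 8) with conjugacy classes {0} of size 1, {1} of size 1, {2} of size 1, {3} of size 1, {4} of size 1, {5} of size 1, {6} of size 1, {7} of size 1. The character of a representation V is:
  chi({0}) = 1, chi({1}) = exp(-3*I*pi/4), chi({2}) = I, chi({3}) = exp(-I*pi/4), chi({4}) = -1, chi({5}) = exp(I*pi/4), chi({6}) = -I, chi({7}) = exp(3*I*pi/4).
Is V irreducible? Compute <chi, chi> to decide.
Irreducible: <chi, chi> = 1.

Working: <chi, chi> = (1/|G|) sum_C |C| * |chi(C)|^2 = (1/8)[1*|1|^2 + 1*|exp(-3*I*pi/4)|^2 + 1*|I|^2 + 1*|exp(-I*pi/4)|^2 + 1*|-1|^2 + 1*|exp(I*pi/4)|^2 + 1*|-I|^2 + 1*|exp(3*I*pi/4)|^2]
  = (1/8)[(1) + (1) + (1) + (1) + (1) + (1) + (1) + (1)] = 8/8 = 1.
(Exp terms are combined using exp(i*s)*conj(exp(i*t)) = exp(i*(s-t)), and sums of them are collapsed using the identity that for every m > 1 the m distinct m-th roots of unity sum to 0, e.g. 1 + exp(2*I*pi/3) + exp(-2*I*pi/3) = 0.)
A character is irreducible iff <chi, chi> = 1, so this representation is irreducible.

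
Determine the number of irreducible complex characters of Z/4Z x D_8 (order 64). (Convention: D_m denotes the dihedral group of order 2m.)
28

Proof sketch: The number of irreducible complex representations of a finite group equals its number of conjugacy classes. For a direct product, #classes(G x H) = #classes(G) * #classes(H). Z/4Z has 4 classes (abelian), D_8 has 7 classes, so 4 * 7 = 28, so Z/4Z x D_8 (order 64) has exactly 28 irreducible complex representations.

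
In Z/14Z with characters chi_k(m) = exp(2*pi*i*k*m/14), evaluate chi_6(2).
chi_6(2) = zeta_14^12 = exp(-2*I*pi/7)

Reasoning: chi_6(2) = zeta_14^(6*2) = zeta_14^12. Since zeta_14^14 = 1, this equals zeta_14^12 = exp(2*pi*i*12/14) = exp(-2*I*pi/7).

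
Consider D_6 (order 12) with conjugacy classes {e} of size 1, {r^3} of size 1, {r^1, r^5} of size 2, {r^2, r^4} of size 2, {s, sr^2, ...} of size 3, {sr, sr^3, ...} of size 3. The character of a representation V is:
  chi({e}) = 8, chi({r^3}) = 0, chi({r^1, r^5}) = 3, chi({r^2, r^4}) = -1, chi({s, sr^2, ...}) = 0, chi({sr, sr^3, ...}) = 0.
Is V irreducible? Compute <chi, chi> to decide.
Not irreducible (reducible): <chi, chi> = 7 > 1.

Details: <chi, chi> = (1/|G|) sum_C |C| * |chi(C)|^2 = (1/12)[1*|8|^2 + 1*|0|^2 + 2*|3|^2 + 2*|-1|^2 + 3*|0|^2 + 3*|0|^2]
  = (1/12)[(64) + (0) + (18) + (2) + (0) + (0)] = 84/12 = 7.
A character is irreducible iff <chi, chi> = 1, so this representation is reducible.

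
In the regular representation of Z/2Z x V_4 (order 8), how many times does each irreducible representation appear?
Each irreducible V_i of dimension d_i appears with multiplicity d_i, i.e. rho_reg = (direct sum over all irreducibles V_i) d_i V_i. The irreducible dimensions for Z/2Z x V_4 are 1, 1, 1, 1, 1, 1, 1, 1: 8 irreducibles of dimension 1, each with multiplicity 1. Total dimension 8*1*1 = 8 = |G|.

Explanation: General theorem: in the regular representation of a finite group G, each irreducible appears with multiplicity equal to its dimension. Check: dim(rho_reg) = sum d_i^2 = 1 + 1 + 1 + 1 + 1 + 1 + 1 + 1 = 8 = |G|.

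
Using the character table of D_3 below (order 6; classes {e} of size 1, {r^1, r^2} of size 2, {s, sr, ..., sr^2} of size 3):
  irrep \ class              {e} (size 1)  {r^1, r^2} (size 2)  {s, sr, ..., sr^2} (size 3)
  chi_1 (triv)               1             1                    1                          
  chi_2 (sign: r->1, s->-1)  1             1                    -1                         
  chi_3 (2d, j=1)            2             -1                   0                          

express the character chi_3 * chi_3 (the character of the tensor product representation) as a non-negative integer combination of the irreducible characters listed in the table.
chi_3 tensor chi_3 = chi_1 + chi_2 + chi_3 (all other irreducibles have multiplicity 0).

Details: The character of a tensor product is the pointwise product (chi_3 * chi_3)(C) = chi_3(C) * chi_3(C):
  {e}: (2)*(2), {r^1, r^2}: (-1)*(-1), {s, sr, ..., sr^2}: (0)*(0)
so (chi_3 * chi_3) takes values
  {e} -> 4, {r^1, r^2} -> 1, {s, sr, ..., sr^2} -> 0.
Now take the inner product of this character with each irreducible chi from the table, <chi_3*chi_3, chi> = (1/6) sum_C |C| (chi_3*chi_3)(C) conj(chi(C)):
  <chi_3*chi_3, chi_1> = (1/6)[1*(4)*conj(1) + 2*(1)*conj(1) + 3*(0)*conj(1)]
      = (1/6)[(4) + (2) + (0)] = 6/6 = 1
  <chi_3*chi_3, chi_2> = (1/6)[1*(4)*conj(1) + 2*(1)*conj(1) + 3*(0)*conj(-1)]
      = (1/6)[(4) + (2) + (0)] = 6/6 = 1
  <chi_3*chi_3, chi_3> = (1/6)[1*(4)*conj(2) + 2*(1)*conj(-1) + 3*(0)*conj(0)]
      = (1/6)[(8) + (-2) + (0)] = 6/6 = 1
Hence the multiplicities are chi_1: 1, chi_2: 1, chi_3: 1. Dimension check: dim(chi_3)*dim(chi_3) = 2*2 = 4 and sum (mult * dim) = 1*1 + 1*1 + 1*2 = 4.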